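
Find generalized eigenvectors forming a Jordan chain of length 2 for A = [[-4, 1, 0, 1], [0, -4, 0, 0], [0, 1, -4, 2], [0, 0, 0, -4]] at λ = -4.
We seek v_1 ∈ ker((A + 4I)^2) \ ker(A + 4I), then set v_{i+1} = (A + 4I) v_i.

One such chain is v_1 = [[0, 1, 0, 0]]^T, v_2 = [[1, 0, 1, 0]]^T. Check: (A + 4I) v_2 = [[0, 0, 0, 0]]^T = 0.

v_1 = [[0, 1, 0, 0]]^T, v_2 = [[1, 0, 1, 0]]^T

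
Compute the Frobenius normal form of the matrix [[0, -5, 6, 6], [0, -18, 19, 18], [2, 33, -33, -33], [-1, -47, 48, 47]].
R = [[0, 0, 0, -25], [1, 0, 0, 20], [0, 1, 0, 6], [0, 0, 1, -4]]

The invariant factors of A (the non-unit diagonal entries of the Smith normal form of xI - A over ℚ[x]) are (x^2 + 2x - 5)^2, each dividing the next. The characteristic polynomial is their product, (x^2 + 2x - 5)^2.

The rational canonical form is the block-diagonal matrix of companion matrices C(f_i):
R = [[0, 0, 0, -25], [1, 0, 0, 20], [0, 1, 0, 6], [0, 0, 1, -4]].

Note the characteristic polynomial does not split into linear factors over ℚ, so A has no Jordan form over ℚ; the rational canonical form exists over any field.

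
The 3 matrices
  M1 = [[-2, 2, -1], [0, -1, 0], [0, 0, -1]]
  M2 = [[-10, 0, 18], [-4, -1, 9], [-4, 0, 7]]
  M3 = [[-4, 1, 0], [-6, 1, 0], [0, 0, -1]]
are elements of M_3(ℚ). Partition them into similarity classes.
Characteristic polynomials: χ_{M1} = (x + 1)^2(x + 2), χ_{M2} = (x + 1)^2(x + 2), χ_{M3} = (x + 1)^2(x + 2).

{M1, M3}: invariant factors x + 1, (x + 1)(x + 2).

{M2}: invariant factors (x + 1)^2(x + 2).

Matrices are similar if and only if their invariant-factor lists agree; the partition into similarity classes is {M1, M3}, {M2}.

2 classes: {M1, M3}, {M2}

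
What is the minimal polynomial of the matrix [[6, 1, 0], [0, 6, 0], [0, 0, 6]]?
The characteristic polynomial factors as (x - 6)^3. The minimal polynomial is ∏(x - λ)^{k_λ} where k_λ is the size of the largest Jordan block at λ.

For λ = 6: rank(A - 6I) = 1, and the largest Jordan block has size 2 (the smallest k with rank((A - 6I)^k) = rank((A - 6I)^(k+1))).

So m_A(x) = (x - 6)^2.

m_A(x) = (x - 6)^2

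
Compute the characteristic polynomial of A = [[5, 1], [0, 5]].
xI - A = [[x - 5, -1], [0, x - 5]].

Expanding det(xI - A) along the first row:
det(xI - A) = + (x - 5)·det([[x - 5]]) - (-1)·det([[0]]).

Evaluating gives χ_A(x) = x^2 - 10x + 25 = (x - 5)^2.

χ_A(x) = (x - 5)^2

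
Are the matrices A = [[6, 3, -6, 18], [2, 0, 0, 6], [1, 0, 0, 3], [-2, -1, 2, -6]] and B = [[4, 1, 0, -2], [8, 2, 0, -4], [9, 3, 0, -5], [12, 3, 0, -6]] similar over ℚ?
Yes.

Two matrices over a field are similar if and only if they have the same invariant factors.

Both A and B have characteristic polynomial x^4 and minimal polynomial x^2. Computing further, both have invariant factors x^2, x^2. Hence A and B are similar.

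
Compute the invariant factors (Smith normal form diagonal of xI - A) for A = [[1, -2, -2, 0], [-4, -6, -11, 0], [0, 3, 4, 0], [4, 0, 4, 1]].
The Jordan structure of A has elementary divisors (x + 1)^2, (x - 1), (x - 1). Arranging the block sizes at each eigenvalue in decreasing order and taking row products gives the invariant factors.

Invariant factors (smallest first, each dividing the next): x - 1, (x - 1)(x + 1)^2.

Check: the last factor (x - 1)(x + 1)^2 is the minimal polynomial, and the product (x - 1)^2(x + 1)^2 is the characteristic polynomial.

x - 1, (x - 1)(x + 1)^2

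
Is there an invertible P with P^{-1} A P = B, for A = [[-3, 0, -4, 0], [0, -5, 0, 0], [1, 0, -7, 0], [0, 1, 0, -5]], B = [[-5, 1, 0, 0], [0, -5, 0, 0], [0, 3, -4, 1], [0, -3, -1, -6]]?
Two matrices over a field are similar if and only if they have the same invariant factors.

Both A and B have characteristic polynomial (x + 5)^4 and minimal polynomial (x + 5)^2. Computing further, both have invariant factors (x + 5)^2, (x + 5)^2. Hence A and B are similar.

Yes.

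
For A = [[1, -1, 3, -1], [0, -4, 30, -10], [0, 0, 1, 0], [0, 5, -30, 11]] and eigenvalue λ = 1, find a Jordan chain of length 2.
We seek v_1 ∈ ker((A - I)^2) \ ker(A - I), then set v_{i+1} = (A - I) v_i.

One such chain is v_1 = [[0, -2, 0, 1]]^T, v_2 = [[1, 0, 0, 0]]^T. Check: (A - I) v_2 = [[0, 0, 0, 0]]^T = 0.

v_1 = [[0, -2, 0, 1]]^T, v_2 = [[1, 0, 0, 0]]^T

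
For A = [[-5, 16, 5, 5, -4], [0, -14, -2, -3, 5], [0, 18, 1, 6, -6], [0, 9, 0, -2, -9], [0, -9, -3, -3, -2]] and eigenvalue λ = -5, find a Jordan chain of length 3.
v_1 = [[0, 0, 1, -1, 0]]^T, v_2 = [[0, 1, 0, -3, 0]]^T, v_3 = [[1, 0, 0, 0, 0]]^T

We seek v_1 ∈ ker((A + 5I)^3) \ ker((A + 5I)^2), then set v_{i+1} = (A + 5I) v_i.

One such chain is v_1 = [[0, 0, 1, -1, 0]]^T, v_2 = [[0, 1, 0, -3, 0]]^T, v_3 = [[1, 0, 0, 0, 0]]^T. Check: (A + 5I) v_3 = [[0, 0, 0, 0, 0]]^T = 0.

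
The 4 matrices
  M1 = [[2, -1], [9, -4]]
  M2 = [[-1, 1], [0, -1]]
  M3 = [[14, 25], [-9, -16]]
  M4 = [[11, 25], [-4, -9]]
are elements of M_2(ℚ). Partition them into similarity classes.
Characteristic polynomials: χ_{M1} = (x + 1)^2, χ_{M2} = (x + 1)^2, χ_{M3} = (x + 1)^2, χ_{M4} = (x - 1)^2.

{M1, M2, M3}: invariant factors (x + 1)^2.

{M4}: invariant factors (x - 1)^2.

Matrices are similar if and only if their invariant-factor lists agree; the partition into similarity classes is {M1, M2, M3}, {M4}.

2 classes: {M1, M2, M3}, {M4}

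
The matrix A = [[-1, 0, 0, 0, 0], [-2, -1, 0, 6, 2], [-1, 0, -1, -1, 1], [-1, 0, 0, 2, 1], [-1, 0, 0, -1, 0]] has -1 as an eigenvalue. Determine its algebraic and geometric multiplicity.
The characteristic polynomial is (x - 1)^2(x + 1)^3, so the factor x + 1 appears with exponent 3: the algebraic multiplicity is 3.

rank(A + I) = 2, so the eigenspace has dimension 5 - 2 = 3: the geometric multiplicity is 3.

algebraic multiplicity 3, geometric multiplicity 3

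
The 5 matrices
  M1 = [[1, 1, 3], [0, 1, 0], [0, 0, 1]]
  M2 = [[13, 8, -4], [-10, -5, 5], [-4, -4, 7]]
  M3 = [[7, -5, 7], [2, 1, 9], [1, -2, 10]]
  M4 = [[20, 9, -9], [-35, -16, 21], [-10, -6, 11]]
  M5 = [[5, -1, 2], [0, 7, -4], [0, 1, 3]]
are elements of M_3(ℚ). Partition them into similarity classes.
Characteristic polynomials: χ_{M1} = (x - 1)^3, χ_{M2} = (x - 5)^3, χ_{M3} = (x - 6)^3, χ_{M4} = (x - 5)^3, χ_{M5} = (x - 5)^3.

{M1}: invariant factors x - 1, (x - 1)^2.

{M2, M4, M5}: invariant factors x - 5, (x - 5)^2.

{M3}: invariant factors (x - 6)^3.

Matrices are similar if and only if their invariant-factor lists agree; the partition into similarity classes is {M1}, {M2, M4, M5}, {M3}.

3 classes: {M1}, {M2, M4, M5}, {M3}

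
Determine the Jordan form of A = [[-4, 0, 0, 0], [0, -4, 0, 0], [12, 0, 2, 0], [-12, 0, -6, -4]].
The characteristic polynomial is det(xI - A) = (x - 2)(x + 4)^3, so the eigenvalues are -4 (algebraic multiplicity 3), 2 (algebraic multiplicity 1).

For λ = -4: rank(A + 4I) = 1. The eigenspace has dimension 4 - 1 = 3, so there are 3 Jordan blocks; the rank sequence gives block sizes [1, 1, 1].

For λ = 2: algebraic multiplicity 1 gives one 1×1 block.

Assembling the blocks gives the Jordan form J above.

J = [[-4, 0, 0, 0], [0, -4, 0, 0], [0, 0, -4, 0], [0, 0, 0, 2]]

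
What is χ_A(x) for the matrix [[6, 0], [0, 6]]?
xI - A = [[x - 6, 0], [0, x - 6]].

Expanding det(xI - A) along the first row:
det(xI - A) = + (x - 6)·det([[x - 6]]) - (0)·det([[0]]).

Evaluating gives χ_A(x) = x^2 - 12x + 36 = (x - 6)^2.

χ_A(x) = (x - 6)^2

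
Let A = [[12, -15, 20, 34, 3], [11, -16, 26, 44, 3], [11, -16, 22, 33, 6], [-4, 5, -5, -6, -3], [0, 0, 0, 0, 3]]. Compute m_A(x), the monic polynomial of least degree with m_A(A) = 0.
m_A(x) = (x - 3)^2

The characteristic polynomial factors as (x - 3)^5. The minimal polynomial is ∏(x - λ)^{k_λ} where k_λ is the size of the largest Jordan block at λ.

For λ = 3: rank(A - 3I) = 2, and the largest Jordan block has size 2 (the smallest k with rank((A - 3I)^k) = rank((A - 3I)^(k+1))).

So m_A(x) = (x - 3)^2.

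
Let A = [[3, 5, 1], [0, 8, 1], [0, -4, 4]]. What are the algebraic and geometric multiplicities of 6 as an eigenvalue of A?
The characteristic polynomial is (x - 6)^2(x - 3), so the factor x - 6 appears with exponent 2: the algebraic multiplicity is 2.

rank(A - 6I) = 2, so the eigenspace has dimension 3 - 2 = 1: the geometric multiplicity is 1.

Since 1 < 2, A is not diagonalizable.

algebraic multiplicity 2, geometric multiplicity 1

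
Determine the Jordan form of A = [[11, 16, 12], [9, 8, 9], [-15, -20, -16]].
The characteristic polynomial is det(xI - A) = (x - 2)^2(x + 1), so the eigenvalues are -1 (algebraic multiplicity 1), 2 (algebraic multiplicity 2).

For λ = -1: algebraic multiplicity 1 gives one 1×1 block.

For λ = 2: rank(A - 2I) = 2, rank((A - 2I)^2) = 1. The eigenspace has dimension 3 - 2 = 1, so there is 1 Jordan block; the rank sequence gives block sizes [2].

Assembling the blocks gives the Jordan form J above.

J = [[-1, 0, 0], [0, 2, 1], [0, 0, 2]]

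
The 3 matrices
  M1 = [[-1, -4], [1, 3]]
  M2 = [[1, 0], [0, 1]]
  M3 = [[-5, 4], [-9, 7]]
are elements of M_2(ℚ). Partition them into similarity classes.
2 classes: {M1, M3}, {M2}

Characteristic polynomials: χ_{M1} = (x - 1)^2, χ_{M2} = (x - 1)^2, χ_{M3} = (x - 1)^2.

{M1, M3}: invariant factors (x - 1)^2.

{M2}: invariant factors x - 1, x - 1.

Matrices are similar if and only if their invariant-factor lists agree; the partition into similarity classes is {M1, M3}, {M2}.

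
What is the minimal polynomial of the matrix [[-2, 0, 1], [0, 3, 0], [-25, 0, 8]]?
m_A(x) = (x - 3)^2

The characteristic polynomial factors as (x - 3)^3. The minimal polynomial is ∏(x - λ)^{k_λ} where k_λ is the size of the largest Jordan block at λ.

For λ = 3: rank(A - 3I) = 1, and the largest Jordan block has size 2 (the smallest k with rank((A - 3I)^k) = rank((A - 3I)^(k+1))).

So m_A(x) = (x - 3)^2.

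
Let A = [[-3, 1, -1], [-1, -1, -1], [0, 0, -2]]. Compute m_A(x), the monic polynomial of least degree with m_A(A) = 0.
m_A(x) = (x + 2)^2

The characteristic polynomial factors as (x + 2)^3. The minimal polynomial is ∏(x - λ)^{k_λ} where k_λ is the size of the largest Jordan block at λ.

For λ = -2: rank(A + 2I) = 1, and the largest Jordan block has size 2 (the smallest k with rank((A + 2I)^k) = rank((A + 2I)^(k+1))).

So m_A(x) = (x + 2)^2.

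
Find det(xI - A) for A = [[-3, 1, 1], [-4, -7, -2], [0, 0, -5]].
xI - A = [[x + 3, -1, -1], [4, x + 7, 2], [0, 0, x + 5]].

Expanding det(xI - A) along the first row:
det(xI - A) = + (x + 3)·det([[x + 7, 2], [0, x + 5]]) - (-1)·det([[4, 2], [0, x + 5]]) + (-1)·det([[4, x + 7], [0, 0]]).

Evaluating gives χ_A(x) = x^3 + 15x^2 + 75x + 125 = (x + 5)^3.

χ_A(x) = (x + 5)^3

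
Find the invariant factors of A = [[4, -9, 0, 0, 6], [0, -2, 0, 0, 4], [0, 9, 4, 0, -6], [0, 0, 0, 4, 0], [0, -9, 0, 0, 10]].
x - 4, x - 4, x - 4, (x - 4)^2

The Jordan structure of A has elementary divisors (x - 4)^2, (x - 4), (x - 4), (x - 4). Arranging the block sizes at each eigenvalue in decreasing order and taking row products gives the invariant factors.

Invariant factors (smallest first, each dividing the next): x - 4, x - 4, x - 4, (x - 4)^2.

Check: the last factor (x - 4)^2 is the minimal polynomial, and the product (x - 4)^5 is the characteristic polynomial.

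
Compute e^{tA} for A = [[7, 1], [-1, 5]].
e^{tA} = [[(t + 1)*e^{6*t}, t*e^{6*t}], [-t*e^{6*t}, (1 - t)*e^{6*t}]]

A has Jordan form J = [[6, 1], [0, 6]] with A = PJP^{-1}, so e^{tA} = P e^{tJ} P^{-1}.

For a Jordan block J_k(λ), e^{tJ_k(λ)} = e^{λt} · (I + tN + t^2 N^2/2! + ... + t^{k-1} N^{k-1}/(k-1)!) where N is the nilpotent superdiagonal part.

Assembling the blocks and conjugating back gives the entries of e^{tA} as shown above.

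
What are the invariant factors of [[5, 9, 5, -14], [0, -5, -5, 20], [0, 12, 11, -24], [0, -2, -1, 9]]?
The Jordan structure of A has elementary divisors (x - 5)^3, (x - 5). Arranging the block sizes at each eigenvalue in decreasing order and taking row products gives the invariant factors.

Invariant factors (smallest first, each dividing the next): x - 5, (x - 5)^3.

Check: the last factor (x - 5)^3 is the minimal polynomial, and the product (x - 5)^4 is the characteristic polynomial.

x - 5, (x - 5)^3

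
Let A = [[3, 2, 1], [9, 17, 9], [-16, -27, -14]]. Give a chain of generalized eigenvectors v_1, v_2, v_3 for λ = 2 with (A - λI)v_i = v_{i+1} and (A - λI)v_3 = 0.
We seek v_1 ∈ ker((A - 2I)^3) \ ker((A - 2I)^2), then set v_{i+1} = (A - 2I) v_i.

One such chain is v_1 = [[-1, -1, 3]]^T, v_2 = [[0, 3, -5]]^T, v_3 = [[1, 0, -1]]^T. Check: (A - 2I) v_3 = [[0, 0, 0]]^T = 0.

v_1 = [[-1, -1, 3]]^T, v_2 = [[0, 3, -5]]^T, v_3 = [[1, 0, -1]]^T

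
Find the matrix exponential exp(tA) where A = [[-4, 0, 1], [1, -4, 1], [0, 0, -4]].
A has Jordan form J = [[-4, 1, 0], [0, -4, 1], [0, 0, -4]] with A = PJP^{-1}, so e^{tA} = P e^{tJ} P^{-1}.

For a Jordan block J_k(λ), e^{tJ_k(λ)} = e^{λt} · (I + tN + t^2 N^2/2! + ... + t^{k-1} N^{k-1}/(k-1)!) where N is the nilpotent superdiagonal part.

Assembling the blocks and conjugating back gives the entries of e^{tA} as shown above.

e^{tA} = [[e^{-4*t}, 0, t*e^{-4*t}], [t*e^{-4*t}, e^{-4*t}, t*(t + 2)*e^{-4*t}/2], [0, 0, e^{-4*t}]]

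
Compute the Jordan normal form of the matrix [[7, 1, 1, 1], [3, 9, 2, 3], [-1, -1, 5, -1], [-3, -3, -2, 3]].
J = [[6, 1, 0, 0], [0, 6, 1, 0], [0, 0, 6, 0], [0, 0, 0, 6]]

The characteristic polynomial is det(xI - A) = (x - 6)^4, so the eigenvalues are 6 (algebraic multiplicity 4).

For λ = 6: rank(A - 6I) = 2, rank((A - 6I)^2) = 1, rank((A - 6I)^3) = 0. The eigenspace has dimension 4 - 2 = 2, so there are 2 Jordan blocks; the rank sequence gives block sizes [3, 1].

Assembling the blocks gives the Jordan form J above.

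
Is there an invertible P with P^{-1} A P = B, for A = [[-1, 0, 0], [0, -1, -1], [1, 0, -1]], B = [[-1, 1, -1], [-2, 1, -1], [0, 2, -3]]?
Two matrices over a field are similar if and only if they have the same invariant factors.

Both A and B have characteristic polynomial (x + 1)^3 and minimal polynomial (x + 1)^3. Computing further, both have invariant factors (x + 1)^3. Hence A and B are similar.

Yes.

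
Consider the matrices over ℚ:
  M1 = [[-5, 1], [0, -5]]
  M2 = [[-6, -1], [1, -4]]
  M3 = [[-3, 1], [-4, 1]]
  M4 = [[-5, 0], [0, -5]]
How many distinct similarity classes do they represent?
3 classes: {M1, M2}, {M3}, {M4}

Characteristic polynomials: χ_{M1} = (x + 5)^2, χ_{M2} = (x + 5)^2, χ_{M3} = (x + 1)^2, χ_{M4} = (x + 5)^2.

{M1, M2}: invariant factors (x + 5)^2.

{M3}: invariant factors (x + 1)^2.

{M4}: invariant factors x + 5, x + 5.

Matrices are similar if and only if their invariant-factor lists agree; the partition into similarity classes is {M1, M2}, {M3}, {M4}.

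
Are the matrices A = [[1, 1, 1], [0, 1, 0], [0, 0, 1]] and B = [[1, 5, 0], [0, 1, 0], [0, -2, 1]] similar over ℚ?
Yes.

Two matrices over a field are similar if and only if they have the same invariant factors.

Both A and B have characteristic polynomial (x - 1)^3 and minimal polynomial (x - 1)^2. Computing further, both have invariant factors x - 1, (x - 1)^2. Hence A and B are similar.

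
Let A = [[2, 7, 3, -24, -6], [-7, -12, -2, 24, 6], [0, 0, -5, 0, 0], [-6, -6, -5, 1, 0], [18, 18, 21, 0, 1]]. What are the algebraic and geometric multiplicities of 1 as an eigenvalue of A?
algebraic multiplicity 2, geometric multiplicity 2

The characteristic polynomial is (x - 1)^2(x + 5)^3, so the factor x - 1 appears with exponent 2: the algebraic multiplicity is 2.

rank(A - I) = 3, so the eigenspace has dimension 5 - 3 = 2: the geometric multiplicity is 2.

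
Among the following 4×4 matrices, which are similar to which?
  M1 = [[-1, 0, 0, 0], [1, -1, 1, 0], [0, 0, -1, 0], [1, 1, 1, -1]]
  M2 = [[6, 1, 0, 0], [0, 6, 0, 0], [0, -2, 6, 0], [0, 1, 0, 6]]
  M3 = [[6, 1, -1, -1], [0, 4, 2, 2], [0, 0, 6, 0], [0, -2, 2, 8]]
2 classes: {M1}, {M2, M3}

Characteristic polynomials: χ_{M1} = (x + 1)^4, χ_{M2} = (x - 6)^4, χ_{M3} = (x - 6)^4.

{M1}: invariant factors x + 1, (x + 1)^3.

{M2, M3}: invariant factors x - 6, x - 6, (x - 6)^2.

Matrices are similar if and only if their invariant-factor lists agree; the partition into similarity classes is {M1}, {M2, M3}.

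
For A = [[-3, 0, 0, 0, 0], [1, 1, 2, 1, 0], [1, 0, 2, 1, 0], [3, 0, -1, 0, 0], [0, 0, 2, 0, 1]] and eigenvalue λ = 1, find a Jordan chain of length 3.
We seek v_1 ∈ ker((A - I)^3) \ ker((A - I)^2), then set v_{i+1} = (A - I) v_i.

One such chain is v_1 = [[0, 0, 0, 1, 0]]^T, v_2 = [[0, 1, 1, -1, 0]]^T, v_3 = [[0, 1, 0, 0, 2]]^T. Check: (A - I) v_3 = [[0, 0, 0, 0, 0]]^T = 0.

v_1 = [[0, 0, 0, 1, 0]]^T, v_2 = [[0, 1, 1, -1, 0]]^T, v_3 = [[0, 1, 0, 0, 2]]^T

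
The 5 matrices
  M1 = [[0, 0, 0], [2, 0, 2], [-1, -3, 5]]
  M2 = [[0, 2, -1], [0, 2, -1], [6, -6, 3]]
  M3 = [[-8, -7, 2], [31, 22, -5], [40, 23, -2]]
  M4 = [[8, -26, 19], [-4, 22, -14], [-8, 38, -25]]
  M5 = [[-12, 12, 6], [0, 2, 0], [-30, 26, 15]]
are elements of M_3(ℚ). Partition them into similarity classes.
2 classes: {M1, M2, M4, M5}, {M3}

Characteristic polynomials: χ_{M1} = x(x - 3)(x - 2), χ_{M2} = x(x - 3)(x - 2), χ_{M3} = (x - 4)^3, χ_{M4} = x(x - 3)(x - 2), χ_{M5} = x(x - 3)(x - 2).

{M1, M2, M4, M5}: invariant factors x(x - 3)(x - 2).

{M3}: invariant factors (x - 4)^3.

Matrices are similar if and only if their invariant-factor lists agree; the partition into similarity classes is {M1, M2, M4, M5}, {M3}.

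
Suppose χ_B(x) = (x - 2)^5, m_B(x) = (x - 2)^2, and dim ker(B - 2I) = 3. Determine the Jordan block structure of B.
Jordan blocks: (2, 2), (2, 2), (2, 1)

λ = 2: algebraic multiplicity 5 (exponent in χ_B), largest block size 2 (exponent in m_B), 3 blocks (geometric multiplicity). These force block sizes [2, 2, 1].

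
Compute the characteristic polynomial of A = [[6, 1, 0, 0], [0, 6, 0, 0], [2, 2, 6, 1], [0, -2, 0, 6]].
χ_A(x) = (x - 6)^4

xI - A = [[x - 6, -1, 0, 0], [0, x - 6, 0, 0], [-2, -2, x - 6, -1], [0, 2, 0, x - 6]].

Expanding det(xI - A) along the first row:
det(xI - A) = + (x - 6)·det([[x - 6, 0, 0], [-2, x - 6, -1], [2, 0, x - 6]]) - (-1)·det([[0, 0, 0], [-2, x - 6, -1], [0, 0, x - 6]]) + (0)·det([[0, x - 6, 0], [-2, -2, -1], [0, 2, x - 6]]) - (0)·det([[0, x - 6, 0], [-2, -2, x - 6], [0, 2, 0]]).

Evaluating gives χ_A(x) = x^4 - 24x^3 + 216x^2 - 864x + 1296 = (x - 6)^4.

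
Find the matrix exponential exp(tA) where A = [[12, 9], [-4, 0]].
e^{tA} = [[(6*t + 1)*e^{6*t}, 9*t*e^{6*t}], [-4*t*e^{6*t}, (1 - 6*t)*e^{6*t}]]

A has Jordan form J = [[6, 1], [0, 6]] with A = PJP^{-1}, so e^{tA} = P e^{tJ} P^{-1}.

For a Jordan block J_k(λ), e^{tJ_k(λ)} = e^{λt} · (I + tN + t^2 N^2/2! + ... + t^{k-1} N^{k-1}/(k-1)!) where N is the nilpotent superdiagonal part.

Assembling the blocks and conjugating back gives the entries of e^{tA} as shown above.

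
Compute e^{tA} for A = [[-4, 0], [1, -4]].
A has Jordan form J = [[-4, 1], [0, -4]] with A = PJP^{-1}, so e^{tA} = P e^{tJ} P^{-1}.

For a Jordan block J_k(λ), e^{tJ_k(λ)} = e^{λt} · (I + tN + t^2 N^2/2! + ... + t^{k-1} N^{k-1}/(k-1)!) where N is the nilpotent superdiagonal part.

Assembling the blocks and conjugating back gives the entries of e^{tA} as shown above.

e^{tA} = [[e^{-4*t}, 0], [t*e^{-4*t}, e^{-4*t}]]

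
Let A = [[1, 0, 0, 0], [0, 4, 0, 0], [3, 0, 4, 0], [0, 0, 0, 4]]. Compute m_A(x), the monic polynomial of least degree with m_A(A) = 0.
The characteristic polynomial factors as (x - 4)^3(x - 1). The minimal polynomial is ∏(x - λ)^{k_λ} where k_λ is the size of the largest Jordan block at λ.

For λ = 1: rank(A - I) = 3, and the largest Jordan block has size 1 (the smallest k with rank((A - I)^k) = rank((A - I)^(k+1))).
For λ = 4: rank(A - 4I) = 1, and the largest Jordan block has size 1 (the smallest k with rank((A - 4I)^k) = rank((A - 4I)^(k+1))).

So m_A(x) = (x - 4)(x - 1).

m_A(x) = (x - 4)(x - 1)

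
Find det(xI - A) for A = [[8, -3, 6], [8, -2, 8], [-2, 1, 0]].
xI - A = [[x - 8, 3, -6], [-8, x + 2, -8], [2, -1, x]].

Expanding det(xI - A) along the first row:
det(xI - A) = + (x - 8)·det([[x + 2, -8], [-1, x]]) - (3)·det([[-8, -8], [2, x]]) + (-6)·det([[-8, x + 2], [2, -1]]).

Evaluating gives χ_A(x) = x^3 - 6x^2 + 12x - 8 = (x - 2)^3.

χ_A(x) = (x - 2)^3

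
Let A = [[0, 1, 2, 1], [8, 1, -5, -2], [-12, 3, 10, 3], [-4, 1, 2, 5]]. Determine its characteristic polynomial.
xI - A = [[x, -1, -2, -1], [-8, x - 1, 5, 2], [12, -3, x - 10, -3], [4, -1, -2, x - 5]].

Expanding det(xI - A) along the first row:
det(xI - A) = + (x)·det([[x - 1, 5, 2], [-3, x - 10, -3], [-1, -2, x - 5]]) - (-1)·det([[-8, 5, 2], [12, x - 10, -3], [4, -2, x - 5]]) + (-2)·det([[-8, x - 1, 2], [12, -3, -3], [4, -1, x - 5]]) - (-1)·det([[-8, x - 1, 5], [12, -3, x - 10], [4, -1, -2]]).

Evaluating gives χ_A(x) = x^4 - 16x^3 + 96x^2 - 256x + 256 = (x - 4)^4.

χ_A(x) = (x - 4)^4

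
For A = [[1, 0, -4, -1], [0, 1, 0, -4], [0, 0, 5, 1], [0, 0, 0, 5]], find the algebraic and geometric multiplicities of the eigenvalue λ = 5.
The characteristic polynomial is (x - 5)^2(x - 1)^2, so the factor x - 5 appears with exponent 2: the algebraic multiplicity is 2.

rank(A - 5I) = 3, so the eigenspace has dimension 4 - 3 = 1: the geometric multiplicity is 1.

Since 1 < 2, A is not diagonalizable.

algebraic multiplicity 2, geometric multiplicity 1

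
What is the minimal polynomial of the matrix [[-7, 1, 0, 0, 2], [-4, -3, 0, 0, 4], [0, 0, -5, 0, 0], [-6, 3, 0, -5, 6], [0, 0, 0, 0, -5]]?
The characteristic polynomial factors as (x + 5)^5. The minimal polynomial is ∏(x - λ)^{k_λ} where k_λ is the size of the largest Jordan block at λ.

For λ = -5: rank(A + 5I) = 1, and the largest Jordan block has size 2 (the smallest k with rank((A + 5I)^k) = rank((A + 5I)^(k+1))).

So m_A(x) = (x + 5)^2.

m_A(x) = (x + 5)^2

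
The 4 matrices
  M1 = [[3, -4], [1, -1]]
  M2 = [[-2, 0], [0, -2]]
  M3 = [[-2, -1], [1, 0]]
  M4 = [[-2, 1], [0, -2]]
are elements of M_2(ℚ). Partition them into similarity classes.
Characteristic polynomials: χ_{M1} = (x - 1)^2, χ_{M2} = (x + 2)^2, χ_{M3} = (x + 1)^2, χ_{M4} = (x + 2)^2.

{M1}: invariant factors (x - 1)^2.

{M2}: invariant factors x + 2, x + 2.

{M3}: invariant factors (x + 1)^2.

{M4}: invariant factors (x + 2)^2.

Matrices are similar if and only if their invariant-factor lists agree; the partition into similarity classes is {M1}, {M2}, {M3}, {M4}.

4 classes: {M1}, {M2}, {M3}, {M4}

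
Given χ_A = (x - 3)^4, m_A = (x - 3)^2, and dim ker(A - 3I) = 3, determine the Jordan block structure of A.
λ = 3: algebraic multiplicity 4 (exponent in χ_A), largest block size 2 (exponent in m_A), 3 blocks (geometric multiplicity). These force block sizes [2, 1, 1].

Jordan blocks: (3, 2), (3, 1), (3, 1)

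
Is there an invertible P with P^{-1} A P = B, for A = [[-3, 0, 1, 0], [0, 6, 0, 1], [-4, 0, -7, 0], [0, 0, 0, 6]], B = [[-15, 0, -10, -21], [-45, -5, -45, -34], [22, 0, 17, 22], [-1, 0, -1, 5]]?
No.

Both have characteristic polynomial (x - 6)^2(x + 5)^2, but the minimal polynomial of A is (x - 6)^2(x + 5)^2 while the minimal polynomial of B is (x - 6)^2(x + 5). The minimal polynomial is a similarity invariant, so A and B are not similar.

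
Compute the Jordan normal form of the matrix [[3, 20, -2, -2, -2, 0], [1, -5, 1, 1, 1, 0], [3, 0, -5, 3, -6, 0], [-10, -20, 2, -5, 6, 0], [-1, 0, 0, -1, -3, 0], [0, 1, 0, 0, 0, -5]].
The characteristic polynomial is det(xI - A) = (x - 5)(x + 5)^5, so the eigenvalues are -5 (algebraic multiplicity 5), 5 (algebraic multiplicity 1).

For λ = -5: rank(A + 5I) = 4, rank((A + 5I)^2) = 2, rank((A + 5I)^3) = 1. The eigenspace has dimension 6 - 4 = 2, so there are 2 Jordan blocks; the rank sequence gives block sizes [3, 2].

For λ = 5: algebraic multiplicity 1 gives one 1×1 block.

Assembling the blocks gives the Jordan form J above.

J = [[-5, 1, 0, 0, 0, 0], [0, -5, 1, 0, 0, 0], [0, 0, -5, 0, 0, 0], [0, 0, 0, -5, 1, 0], [0, 0, 0, 0, -5, 0], [0, 0, 0, 0, 0, 5]]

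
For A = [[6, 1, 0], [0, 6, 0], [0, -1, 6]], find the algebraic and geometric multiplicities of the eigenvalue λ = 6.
The characteristic polynomial is (x - 6)^3, so the factor x - 6 appears with exponent 3: the algebraic multiplicity is 3.

rank(A - 6I) = 1, so the eigenspace has dimension 3 - 1 = 2: the geometric multiplicity is 2.

Since 2 < 3, A is not diagonalizable.

algebraic multiplicity 3, geometric multiplicity 2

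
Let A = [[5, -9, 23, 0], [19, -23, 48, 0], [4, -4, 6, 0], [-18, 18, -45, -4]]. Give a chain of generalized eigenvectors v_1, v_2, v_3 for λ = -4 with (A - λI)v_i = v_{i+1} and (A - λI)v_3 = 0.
v_1 = [[-2, -5, -1, 5]]^T, v_2 = [[4, 9, 2, -9]]^T, v_3 = [[1, 1, 0, 0]]^T

We seek v_1 ∈ ker((A + 4I)^3) \ ker((A + 4I)^2), then set v_{i+1} = (A + 4I) v_i.

One such chain is v_1 = [[-2, -5, -1, 5]]^T, v_2 = [[4, 9, 2, -9]]^T, v_3 = [[1, 1, 0, 0]]^T. Check: (A + 4I) v_3 = [[0, 0, 0, 0]]^T = 0.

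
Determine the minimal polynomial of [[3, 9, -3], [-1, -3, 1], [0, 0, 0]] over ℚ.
The characteristic polynomial factors as x^3. The minimal polynomial is ∏(x - λ)^{k_λ} where k_λ is the size of the largest Jordan block at λ.

For λ = 0: rank(A) = 1, and the largest Jordan block has size 2 (the smallest k with rank(A^k) = rank(A^(k+1))).

So m_A(x) = x^2.

m_A(x) = x^2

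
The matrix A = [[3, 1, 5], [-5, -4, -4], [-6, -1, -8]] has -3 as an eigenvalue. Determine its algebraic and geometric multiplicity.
algebraic multiplicity 3, geometric multiplicity 1

The characteristic polynomial is (x + 3)^3, so the factor x + 3 appears with exponent 3: the algebraic multiplicity is 3.

rank(A + 3I) = 2, so the eigenspace has dimension 3 - 2 = 1: the geometric multiplicity is 1.

Since 1 < 3, A is not diagonalizable.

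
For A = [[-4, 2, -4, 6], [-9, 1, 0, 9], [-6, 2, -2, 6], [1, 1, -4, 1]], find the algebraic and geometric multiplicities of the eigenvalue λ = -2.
algebraic multiplicity 3, geometric multiplicity 2

The characteristic polynomial is (x - 2)(x + 2)^3, so the factor x + 2 appears with exponent 3: the algebraic multiplicity is 3.

rank(A + 2I) = 2, so the eigenspace has dimension 4 - 2 = 2: the geometric multiplicity is 2.

Since 2 < 3, A is not diagonalizable.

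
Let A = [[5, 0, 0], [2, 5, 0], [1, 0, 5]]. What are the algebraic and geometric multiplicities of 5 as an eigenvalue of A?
algebraic multiplicity 3, geometric multiplicity 2

The characteristic polynomial is (x - 5)^3, so the factor x - 5 appears with exponent 3: the algebraic multiplicity is 3.

rank(A - 5I) = 1, so the eigenspace has dimension 3 - 1 = 2: the geometric multiplicity is 2.

Since 2 < 3, A is not diagonalizable.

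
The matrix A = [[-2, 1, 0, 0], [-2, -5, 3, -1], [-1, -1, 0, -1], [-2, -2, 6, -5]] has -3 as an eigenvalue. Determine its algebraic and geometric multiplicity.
The characteristic polynomial is (x + 3)^4, so the factor x + 3 appears with exponent 4: the algebraic multiplicity is 4.

rank(A + 3I) = 2, so the eigenspace has dimension 4 - 2 = 2: the geometric multiplicity is 2.

Since 2 < 4, A is not diagonalizable.

algebraic multiplicity 4, geometric multiplicity 2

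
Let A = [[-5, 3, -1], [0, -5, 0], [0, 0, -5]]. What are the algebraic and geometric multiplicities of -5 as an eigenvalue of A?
The characteristic polynomial is (x + 5)^3, so the factor x + 5 appears with exponent 3: the algebraic multiplicity is 3.

rank(A + 5I) = 1, so the eigenspace has dimension 3 - 1 = 2: the geometric multiplicity is 2.

Since 2 < 3, A is not diagonalizable.

algebraic multiplicity 3, geometric multiplicity 2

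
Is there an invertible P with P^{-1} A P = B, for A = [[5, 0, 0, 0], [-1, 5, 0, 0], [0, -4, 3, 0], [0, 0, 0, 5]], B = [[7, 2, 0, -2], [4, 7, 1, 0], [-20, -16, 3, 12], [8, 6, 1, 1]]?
Yes.

Two matrices over a field are similar if and only if they have the same invariant factors.

Both A and B have characteristic polynomial (x - 5)^3(x - 3) and minimal polynomial (x - 5)^2(x - 3). Computing further, both have invariant factors x - 5, (x - 5)^2(x - 3). Hence A and B are similar.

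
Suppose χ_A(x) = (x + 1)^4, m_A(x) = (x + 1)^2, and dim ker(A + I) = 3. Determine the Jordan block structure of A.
λ = -1: algebraic multiplicity 4 (exponent in χ_A), largest block size 2 (exponent in m_A), 3 blocks (geometric multiplicity). These force block sizes [2, 1, 1].

Jordan blocks: (-1, 2), (-1, 1), (-1, 1)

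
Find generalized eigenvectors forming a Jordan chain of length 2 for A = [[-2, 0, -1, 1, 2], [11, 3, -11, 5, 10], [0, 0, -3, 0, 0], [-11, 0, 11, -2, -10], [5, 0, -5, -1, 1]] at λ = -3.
v_1 = [[0, -1, 0, 1, 0]]^T, v_2 = [[1, -1, 0, 1, -1]]^T

We seek v_1 ∈ ker((A + 3I)^2) \ ker(A + 3I), then set v_{i+1} = (A + 3I) v_i.

One such chain is v_1 = [[0, -1, 0, 1, 0]]^T, v_2 = [[1, -1, 0, 1, -1]]^T. Check: (A + 3I) v_2 = [[0, 0, 0, 0, 0]]^T = 0.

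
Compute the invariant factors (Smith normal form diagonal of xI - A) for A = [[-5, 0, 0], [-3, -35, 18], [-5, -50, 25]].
x + 5, (x + 5)^2

The Jordan structure of A has elementary divisors (x + 5)^2, (x + 5). Arranging the block sizes at each eigenvalue in decreasing order and taking row products gives the invariant factors.

Invariant factors (smallest first, each dividing the next): x + 5, (x + 5)^2.

Check: the last factor (x + 5)^2 is the minimal polynomial, and the product (x + 5)^3 is the characteristic polynomial.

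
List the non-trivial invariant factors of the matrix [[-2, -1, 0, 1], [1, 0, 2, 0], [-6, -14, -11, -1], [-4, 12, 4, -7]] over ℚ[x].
x + 5, (x + 5)^3

The Jordan structure of A has elementary divisors (x + 5)^3, (x + 5). Arranging the block sizes at each eigenvalue in decreasing order and taking row products gives the invariant factors.

Invariant factors (smallest first, each dividing the next): x + 5, (x + 5)^3.

Check: the last factor (x + 5)^3 is the minimal polynomial, and the product (x + 5)^4 is the characteristic polynomial.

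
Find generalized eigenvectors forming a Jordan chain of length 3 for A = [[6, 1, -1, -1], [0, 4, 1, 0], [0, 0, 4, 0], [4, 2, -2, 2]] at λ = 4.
We seek v_1 ∈ ker((A - 4I)^3) \ ker((A - 4I)^2), then set v_{i+1} = (A - 4I) v_i.

One such chain is v_1 = [[0, 0, 1, -1]]^T, v_2 = [[0, 1, 0, 0]]^T, v_3 = [[1, 0, 0, 2]]^T. Check: (A - 4I) v_3 = [[0, 0, 0, 0]]^T = 0.

v_1 = [[0, 0, 1, -1]]^T, v_2 = [[0, 1, 0, 0]]^T, v_3 = [[1, 0, 0, 2]]^T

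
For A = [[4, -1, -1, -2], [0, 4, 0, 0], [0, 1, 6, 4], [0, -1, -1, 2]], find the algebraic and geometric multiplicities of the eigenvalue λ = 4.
algebraic multiplicity 4, geometric multiplicity 2

The characteristic polynomial is (x - 4)^4, so the factor x - 4 appears with exponent 4: the algebraic multiplicity is 4.

rank(A - 4I) = 2, so the eigenspace has dimension 4 - 2 = 2: the geometric multiplicity is 2.

Since 2 < 4, A is not diagonalizable.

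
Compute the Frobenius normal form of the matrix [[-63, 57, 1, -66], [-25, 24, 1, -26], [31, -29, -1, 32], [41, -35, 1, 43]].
The invariant factors of A (the non-unit diagonal entries of the Smith normal form of xI - A over ℚ[x]) are (x - 2)^3(x + 3), each dividing the next. The characteristic polynomial is their product, (x - 2)^3(x + 3).

The rational canonical form is the block-diagonal matrix of companion matrices C(f_i):
R = [[0, 0, 0, 24], [1, 0, 0, -28], [0, 1, 0, 6], [0, 0, 1, 3]].

R = [[0, 0, 0, 24], [1, 0, 0, -28], [0, 1, 0, 6], [0, 0, 1, 3]]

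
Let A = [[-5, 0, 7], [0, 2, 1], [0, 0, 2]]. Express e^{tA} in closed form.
e^{tA} = [[e^{-5*t}, 0, (e^{7*t} - 1)*e^{-5*t}], [0, e^{2*t}, t*e^{2*t}], [0, 0, e^{2*t}]]

A has Jordan form J = [[-5, 0, 0], [0, 2, 1], [0, 0, 2]] with A = PJP^{-1}, so e^{tA} = P e^{tJ} P^{-1}.

For a Jordan block J_k(λ), e^{tJ_k(λ)} = e^{λt} · (I + tN + t^2 N^2/2! + ... + t^{k-1} N^{k-1}/(k-1)!) where N is the nilpotent superdiagonal part.

Assembling the blocks and conjugating back gives the entries of e^{tA} as shown above.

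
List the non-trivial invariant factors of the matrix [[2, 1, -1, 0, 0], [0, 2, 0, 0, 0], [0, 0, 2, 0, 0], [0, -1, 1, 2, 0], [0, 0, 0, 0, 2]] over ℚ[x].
The Jordan structure of A has elementary divisors (x - 2)^2, (x - 2), (x - 2), (x - 2). Arranging the block sizes at each eigenvalue in decreasing order and taking row products gives the invariant factors.

Invariant factors (smallest first, each dividing the next): x - 2, x - 2, x - 2, (x - 2)^2.

Check: the last factor (x - 2)^2 is the minimal polynomial, and the product (x - 2)^5 is the characteristic polynomial.

x - 2, x - 2, x - 2, (x - 2)^2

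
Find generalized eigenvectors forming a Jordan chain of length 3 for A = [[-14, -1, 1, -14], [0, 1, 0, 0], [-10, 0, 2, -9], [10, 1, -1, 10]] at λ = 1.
v_1 = [[-1, 1, 0, 1]]^T, v_2 = [[0, 0, 1, 0]]^T, v_3 = [[1, 0, 1, -1]]^T

We seek v_1 ∈ ker((A - I)^3) \ ker((A - I)^2), then set v_{i+1} = (A - I) v_i.

One such chain is v_1 = [[-1, 1, 0, 1]]^T, v_2 = [[0, 0, 1, 0]]^T, v_3 = [[1, 0, 1, -1]]^T. Check: (A - I) v_3 = [[0, 0, 0, 0]]^T = 0.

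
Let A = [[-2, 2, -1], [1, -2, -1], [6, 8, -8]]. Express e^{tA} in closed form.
e^{tA} = [[(2*t + 1)*e^{-4*t}, 2*t*e^{-4*t}, -t*e^{-4*t}], [t*(1 - t)*e^{-4*t}, (-t^2 + 2*t + 1)*e^{-4*t}, t*(t - 2)*e^{-4*t}/2], [2*t*(3 - t)*e^{-4*t}, 2*t*(4 - t)*e^{-4*t}, (t^2 - 4*t + 1)*e^{-4*t}]]

A has Jordan form J = [[-4, 1, 0], [0, -4, 1], [0, 0, -4]] with A = PJP^{-1}, so e^{tA} = P e^{tJ} P^{-1}.

For a Jordan block J_k(λ), e^{tJ_k(λ)} = e^{λt} · (I + tN + t^2 N^2/2! + ... + t^{k-1} N^{k-1}/(k-1)!) where N is the nilpotent superdiagonal part.

Assembling the blocks and conjugating back gives the entries of e^{tA} as shown above.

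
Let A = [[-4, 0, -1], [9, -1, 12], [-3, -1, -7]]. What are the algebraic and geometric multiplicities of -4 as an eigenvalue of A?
algebraic multiplicity 3, geometric multiplicity 1

The characteristic polynomial is (x + 4)^3, so the factor x + 4 appears with exponent 3: the algebraic multiplicity is 3.

rank(A + 4I) = 2, so the eigenspace has dimension 3 - 2 = 1: the geometric multiplicity is 1.

Since 1 < 3, A is not diagonalizable.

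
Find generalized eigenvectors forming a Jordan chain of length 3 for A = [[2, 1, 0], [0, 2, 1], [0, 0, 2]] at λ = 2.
v_1 = [[0, 0, 1]]^T, v_2 = [[0, 1, 0]]^T, v_3 = [[1, 0, 0]]^T

We seek v_1 ∈ ker((A - 2I)^3) \ ker((A - 2I)^2), then set v_{i+1} = (A - 2I) v_i.

One such chain is v_1 = [[0, 0, 1]]^T, v_2 = [[0, 1, 0]]^T, v_3 = [[1, 0, 0]]^T. Check: (A - 2I) v_3 = [[0, 0, 0]]^T = 0.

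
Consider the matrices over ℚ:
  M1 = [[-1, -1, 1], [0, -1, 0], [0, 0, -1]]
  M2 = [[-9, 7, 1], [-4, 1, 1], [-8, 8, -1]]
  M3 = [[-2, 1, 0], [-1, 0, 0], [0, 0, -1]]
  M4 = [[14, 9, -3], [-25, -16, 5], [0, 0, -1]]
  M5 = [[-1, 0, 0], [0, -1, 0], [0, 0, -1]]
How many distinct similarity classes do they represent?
Characteristic polynomials: χ_{M1} = (x + 1)^3, χ_{M2} = (x + 3)^3, χ_{M3} = (x + 1)^3, χ_{M4} = (x + 1)^3, χ_{M5} = (x + 1)^3.

{M1, M3, M4}: invariant factors x + 1, (x + 1)^2.

{M2}: invariant factors (x + 3)^3.

{M5}: invariant factors x + 1, x + 1, x + 1.

Matrices are similar if and only if their invariant-factor lists agree; the partition into similarity classes is {M1, M3, M4}, {M2}, {M5}.

3 classes: {M1, M3, M4}, {M2}, {M5}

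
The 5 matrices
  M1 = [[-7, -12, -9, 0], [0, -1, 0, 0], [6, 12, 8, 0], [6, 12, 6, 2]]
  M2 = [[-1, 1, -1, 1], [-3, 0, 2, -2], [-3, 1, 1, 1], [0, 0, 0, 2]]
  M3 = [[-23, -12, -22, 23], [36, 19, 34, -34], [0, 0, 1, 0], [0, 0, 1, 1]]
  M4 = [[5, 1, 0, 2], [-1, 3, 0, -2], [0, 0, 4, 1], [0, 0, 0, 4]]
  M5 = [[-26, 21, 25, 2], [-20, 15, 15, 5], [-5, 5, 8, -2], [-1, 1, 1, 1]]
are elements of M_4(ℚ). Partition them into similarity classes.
Characteristic polynomials: χ_{M1} = (x - 2)^2(x + 1)^2, χ_{M2} = (x - 2)^2(x + 1)^2, χ_{M3} = (x - 1)^3(x + 5), χ_{M4} = (x - 4)^4, χ_{M5} = (x - 1)^3(x + 5).

{M1}: invariant factors (x - 2)(x + 1), (x - 2)(x + 1).

{M2}: invariant factors x - 2, (x - 2)(x + 1)^2.

{M3, M5}: invariant factors (x - 1)^3(x + 5).

{M4}: invariant factors (x - 4)^2, (x - 4)^2.

Matrices are similar if and only if their invariant-factor lists agree; the partition into similarity classes is {M1}, {M2}, {M3, M5}, {M4}.

4 classes: {M1}, {M2}, {M3, M5}, {M4}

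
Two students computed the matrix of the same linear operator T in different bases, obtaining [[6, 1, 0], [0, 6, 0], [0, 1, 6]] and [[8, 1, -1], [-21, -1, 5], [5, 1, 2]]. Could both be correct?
trace(A) = 18 but trace(B) = 9. The trace is a similarity invariant, so A and B are not similar.

No.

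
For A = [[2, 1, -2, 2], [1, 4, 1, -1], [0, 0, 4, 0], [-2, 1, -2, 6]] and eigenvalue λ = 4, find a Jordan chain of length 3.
We seek v_1 ∈ ker((A - 4I)^3) \ ker((A - 4I)^2), then set v_{i+1} = (A - 4I) v_i.

One such chain is v_1 = [[0, 0, 1, 0]]^T, v_2 = [[-2, 1, 0, -2]]^T, v_3 = [[1, 0, 0, 1]]^T. Check: (A - 4I) v_3 = [[0, 0, 0, 0]]^T = 0.

v_1 = [[0, 0, 1, 0]]^T, v_2 = [[-2, 1, 0, -2]]^T, v_3 = [[1, 0, 0, 1]]^T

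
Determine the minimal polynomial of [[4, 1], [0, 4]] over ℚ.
m_A(x) = (x - 4)^2

The characteristic polynomial factors as (x - 4)^2. The minimal polynomial is ∏(x - λ)^{k_λ} where k_λ is the size of the largest Jordan block at λ.

For λ = 4: rank(A - 4I) = 1, and the largest Jordan block has size 2 (the smallest k with rank((A - 4I)^k) = rank((A - 4I)^(k+1))).

So m_A(x) = (x - 4)^2.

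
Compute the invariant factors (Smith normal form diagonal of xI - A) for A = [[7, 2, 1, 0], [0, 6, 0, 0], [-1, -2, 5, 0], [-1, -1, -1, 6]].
The Jordan structure of A has elementary divisors (x - 6)^2, (x - 6)^2. Arranging the block sizes at each eigenvalue in decreasing order and taking row products gives the invariant factors.

Invariant factors (smallest first, each dividing the next): (x - 6)^2, (x - 6)^2.

Check: the last factor (x - 6)^2 is the minimal polynomial, and the product (x - 6)^4 is the characteristic polynomial.

(x - 6)^2, (x - 6)^2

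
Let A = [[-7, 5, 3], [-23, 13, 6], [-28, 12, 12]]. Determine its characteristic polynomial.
χ_A(x) = (x - 6)^3

xI - A = [[x + 7, -5, -3], [23, x - 13, -6], [28, -12, x - 12]].

Expanding det(xI - A) along the first row:
det(xI - A) = + (x + 7)·det([[x - 13, -6], [-12, x - 12]]) - (-5)·det([[23, -6], [28, x - 12]]) + (-3)·det([[23, x - 13], [28, -12]]).

Evaluating gives χ_A(x) = x^3 - 18x^2 + 108x - 216 = (x - 6)^3.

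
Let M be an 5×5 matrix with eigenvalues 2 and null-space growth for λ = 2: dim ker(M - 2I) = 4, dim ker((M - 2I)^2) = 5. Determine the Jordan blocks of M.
λ = 2: successive nullity increments [4, 1] count blocks of size ≥ k; block sizes are [2, 1, 1, 1].

Jordan blocks: (2, 2), (2, 1), (2, 1), (2, 1)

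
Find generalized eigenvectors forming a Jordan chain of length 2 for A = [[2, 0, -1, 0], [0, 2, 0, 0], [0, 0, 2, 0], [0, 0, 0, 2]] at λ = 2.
We seek v_1 ∈ ker((A - 2I)^2) \ ker(A - 2I), then set v_{i+1} = (A - 2I) v_i.

One such chain is v_1 = [[2, 0, -1, 0]]^T, v_2 = [[1, 0, 0, 0]]^T. Check: (A - 2I) v_2 = [[0, 0, 0, 0]]^T = 0.

v_1 = [[2, 0, -1, 0]]^T, v_2 = [[1, 0, 0, 0]]^T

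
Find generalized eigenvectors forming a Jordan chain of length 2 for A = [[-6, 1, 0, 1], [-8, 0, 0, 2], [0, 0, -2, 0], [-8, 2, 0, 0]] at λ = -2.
We seek v_1 ∈ ker((A + 2I)^2) \ ker(A + 2I), then set v_{i+1} = (A + 2I) v_i.

One such chain is v_1 = [[0, 1, 0, 0]]^T, v_2 = [[1, 2, 0, 2]]^T. Check: (A + 2I) v_2 = [[0, 0, 0, 0]]^T = 0.

v_1 = [[0, 1, 0, 0]]^T, v_2 = [[1, 2, 0, 2]]^T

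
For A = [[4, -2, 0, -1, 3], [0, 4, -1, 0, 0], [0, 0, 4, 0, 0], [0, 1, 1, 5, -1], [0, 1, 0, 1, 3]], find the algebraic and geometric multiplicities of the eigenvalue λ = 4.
The characteristic polynomial is (x - 4)^5, so the factor x - 4 appears with exponent 5: the algebraic multiplicity is 5.

rank(A - 4I) = 3, so the eigenspace has dimension 5 - 3 = 2: the geometric multiplicity is 2.

Since 2 < 5, A is not diagonalizable.

algebraic multiplicity 5, geometric multiplicity 2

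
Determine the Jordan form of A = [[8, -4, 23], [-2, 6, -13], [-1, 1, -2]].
J = [[4, 1, 0], [0, 4, 1], [0, 0, 4]]

The characteristic polynomial is det(xI - A) = (x - 4)^3, so the eigenvalues are 4 (algebraic multiplicity 3).

For λ = 4: rank(A - 4I) = 2, rank((A - 4I)^2) = 1, rank((A - 4I)^3) = 0. The eigenspace has dimension 3 - 2 = 1, so there is 1 Jordan block; the rank sequence gives block sizes [3].

Assembling the blocks gives the Jordan form J above.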